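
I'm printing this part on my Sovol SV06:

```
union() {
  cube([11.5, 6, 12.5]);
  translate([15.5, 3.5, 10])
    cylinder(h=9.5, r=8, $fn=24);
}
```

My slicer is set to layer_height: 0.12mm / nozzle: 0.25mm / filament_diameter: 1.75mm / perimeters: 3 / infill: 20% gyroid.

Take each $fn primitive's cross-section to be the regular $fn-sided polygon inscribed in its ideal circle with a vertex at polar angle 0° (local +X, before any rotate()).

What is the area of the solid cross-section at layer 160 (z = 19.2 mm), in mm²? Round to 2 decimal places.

198.77 mm²

At z = 19.2 mm: the cube does not reach this height (z outside [0, 12.5]); the r=8 cylinder at (15.5, 3.5) contributes a regular 24-gon of circumradius 8 (area = (24/2)·8.000²·sin(360°/24) = 198.77 mm²); Taking the union: only the r=8 cylinder at (15.5, 3.5) is present, so the union is just that shape — area = 198.77 mm². Overall, the cross-section is a single solid region. Net area = 198.77 mm².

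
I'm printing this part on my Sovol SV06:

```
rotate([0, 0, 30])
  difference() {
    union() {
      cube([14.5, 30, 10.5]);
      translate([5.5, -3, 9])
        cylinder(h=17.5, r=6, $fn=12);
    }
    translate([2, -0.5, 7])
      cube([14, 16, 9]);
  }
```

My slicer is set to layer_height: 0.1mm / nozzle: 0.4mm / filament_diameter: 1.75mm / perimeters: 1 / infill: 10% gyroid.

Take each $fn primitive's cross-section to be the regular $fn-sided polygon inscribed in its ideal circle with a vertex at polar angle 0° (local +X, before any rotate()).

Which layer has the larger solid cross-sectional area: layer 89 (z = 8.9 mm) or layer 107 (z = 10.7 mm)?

layer 89 (z = 8.9 mm)

Layer 89 (z = 8.9): the cube (footprint 14.5×30) is included at this height (area 435.00 mm²); the cylinder at (5.5, -3) is absent (z outside [9, 26.5]); Taking the union: only the 14.5×30 cube is present, so the union is just that shape — area = 435.00 mm²; the cube at (2, -0.5) (footprint 14×16) is included at this height (area 224.00 mm²); After the difference (first − rest): starting from that combined region (435.00 mm²), the 14×16 cube at (2, -0.5) partially overlaps it — only the 193.75 mm² overlap (of its 224.00 mm²) is removed, clipping the outline — area = 241.25 mm²; (whole slice rotated 30° about Z — lengths, areas and connectivity unchanged). So its area = 241.25 mm². Layer 107 (z = 10.7): the cube is not intersected at this z (z outside [0, 10.5]); the cylinder at (5.5, -3): section is a regular 12-gon, circumradius r=6 (area = (12/2)·6.000²·sin(360°/12) = 108.00 mm²); Combining (union): only the r=6 cylinder at (5.5, -3) is present, so the union is just that shape — area = 108.00 mm²; the 14×16 cube at (2, -0.5) contributes its full rectangle (area 224.00 mm²); Subtracting the remaining from the first: starting from the result so far (108.00 mm²), the 14×16 cube at (2, -0.5) partially overlaps it — only the 23.35 mm² overlap (of its 224.00 mm²) is removed, clipping the outline — area = 84.65 mm²; (whole slice rotated 30° about Z — lengths, areas and connectivity unchanged). So its area = 84.65 mm². Layer 89 is larger (241.25 vs 84.65 mm²).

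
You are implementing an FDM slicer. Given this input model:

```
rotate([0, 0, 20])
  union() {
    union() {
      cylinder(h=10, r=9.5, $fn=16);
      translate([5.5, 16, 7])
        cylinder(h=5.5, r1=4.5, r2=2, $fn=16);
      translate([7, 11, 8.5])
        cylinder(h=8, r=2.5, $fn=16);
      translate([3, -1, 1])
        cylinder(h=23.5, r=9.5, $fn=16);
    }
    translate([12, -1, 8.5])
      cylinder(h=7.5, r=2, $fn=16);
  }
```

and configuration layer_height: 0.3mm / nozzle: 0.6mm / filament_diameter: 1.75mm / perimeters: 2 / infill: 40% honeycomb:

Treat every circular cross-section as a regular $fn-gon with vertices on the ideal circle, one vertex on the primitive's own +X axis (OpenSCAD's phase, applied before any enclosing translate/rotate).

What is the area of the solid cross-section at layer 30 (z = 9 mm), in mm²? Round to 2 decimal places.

397.33 mm²

At z = 9 mm: the r=9.5 cylinder contributes a regular 16-gon of circumradius 9.5 (area = (16/2)·9.500²·sin(360°/16) = 276.30 mm²); the cone at (5.5, 16) (r1=4.5→r2=2) has section circumradius 3.591 here — a regular 16-gon (area = (16/2)·3.591²·sin(360°/16) = 39.48 mm²); the cylinder at (7, 11): section is a regular 16-gon, circumradius r=2.5 (area = (16/2)·2.500²·sin(360°/16) = 19.13 mm²); the r=9.5 cylinder at (3, -1) contributes a regular 16-gon of circumradius 9.5 (area = (16/2)·9.500²·sin(360°/16) = 276.30 mm²); Taking the union: the regions partially overlap — summed areas 611.21 mm² minus the doubly-counted overlap 218.80 mm² gives 392.41 mm² — area = 392.41 mm²; the r=2 cylinder at (12, -1) contributes a regular 16-gon of circumradius 2 (area = (16/2)·2.000²·sin(360°/16) = 12.25 mm²); Taking the union: the regions partially overlap — summed areas 404.66 mm² minus the doubly-counted overlap 7.33 mm² gives 397.33 mm² — area = 397.33 mm²; (whole slice rotated 20° about Z — lengths, areas and connectivity unchanged). Overall, the cross-section has 2 separate islands. Net area = 397.33 mm².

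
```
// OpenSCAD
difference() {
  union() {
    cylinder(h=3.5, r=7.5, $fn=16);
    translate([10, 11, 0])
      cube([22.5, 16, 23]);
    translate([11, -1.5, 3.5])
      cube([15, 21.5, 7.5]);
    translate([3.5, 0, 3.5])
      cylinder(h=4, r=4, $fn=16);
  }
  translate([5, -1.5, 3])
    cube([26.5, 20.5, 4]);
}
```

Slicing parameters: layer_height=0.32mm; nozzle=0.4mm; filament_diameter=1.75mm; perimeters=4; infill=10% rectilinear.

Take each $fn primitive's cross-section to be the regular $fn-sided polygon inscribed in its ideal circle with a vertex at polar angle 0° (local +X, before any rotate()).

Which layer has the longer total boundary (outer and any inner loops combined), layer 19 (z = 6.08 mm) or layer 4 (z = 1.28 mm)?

layer 4 (z = 1.28 mm)

Layer 19 (z = 6.08): the cylinder is not intersected at this z (z outside [0, 3.5]); the cube at (10, 11) is present — its section is the full 22.5×16 rectangle (perimeter 77.00 mm); the 15×21.5 cube at (11, -1.5) contributes its full rectangle (perimeter 73.00 mm); the r=4 cylinder at (3.5, 0) gives a regular 16-gon of circumradius 4 (constant along its height) (perimeter = 2·16·4.000·sin(180°/16) = 24.97 mm); Taking the union: the regions partially overlap (shared area 135.00 mm²), so the edge portions inside another operand are dropped and the merged outline is re-measured after clipping — boundary = 126.97 mm; the 26.5×20.5 cube at (5, -1.5) contributes its full rectangle (perimeter 94.00 mm); Subtracting the remaining from the first: starting from the result so far, the 26.5×20.5 cube at (5, -1.5) partially overlaps it — only the 369.50 mm² overlap (of its 543.25 mm²) is removed, clipping the outline — boundary = 103.13 mm. So its perimeter = 103.13 mm. Layer 4 (z = 1.28): the cylinder: section is a regular 16-gon, circumradius r=7.5 (perimeter = 2·16·7.500·sin(180°/16) = 46.82 mm); the 22.5×16 cube at (10, 11) contributes its full rectangle (perimeter 77.00 mm); the cube at (11, -1.5) does not reach this height (z outside [3.5, 11]); the cylinder at (3.5, 0) is absent (z outside [3.5, 7.5]); Taking the union: the 2 present regions are separate (no shared area or edge), so areas and boundary lengths simply add and each stays a separate island — boundary = 123.82 mm; the cube at (5, -1.5) is not intersected at this z (z outside [3, 7]); Subtracting the remaining from the first: none of the subtracted shapes is present at this height, so the result so far is unchanged — boundary = 123.82 mm. So its perimeter = 123.82 mm. Layer 4 is larger (123.82 vs 103.13 mm).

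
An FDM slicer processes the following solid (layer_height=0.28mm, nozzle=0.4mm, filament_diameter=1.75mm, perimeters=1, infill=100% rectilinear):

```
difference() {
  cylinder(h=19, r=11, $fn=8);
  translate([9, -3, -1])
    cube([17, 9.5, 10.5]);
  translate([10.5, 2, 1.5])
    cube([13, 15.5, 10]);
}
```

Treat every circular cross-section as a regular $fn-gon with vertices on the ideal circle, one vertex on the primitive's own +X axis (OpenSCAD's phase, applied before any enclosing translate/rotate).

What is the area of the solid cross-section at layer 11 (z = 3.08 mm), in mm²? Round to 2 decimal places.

At z = 3.08 mm: the r=11 cylinder gives a regular 8-gon of circumradius 11 (constant along its height) (area = (8/2)·11.000²·sin(360°/8) = 342.24 mm²); the cube at (9, -3) (footprint 17×9.5) is included at this height (area 161.50 mm²); the 13×15.5 cube at (10.5, 2) contributes its full rectangle (area 201.50 mm²); After the difference (first − rest): starting from the r=11 cylinder (342.24 mm²), the 17×9.5 cube at (9, -3) partially overlaps it — only the 8.96 mm² overlap (of its 161.50 mm²) is removed, clipping the outline; the 13×15.5 cube at (10.5, 2) misses the remaining region (no effect) — area = 333.28 mm². Overall, the cross-section is a single solid region. Net area = 333.28 mm².

333.28 mm²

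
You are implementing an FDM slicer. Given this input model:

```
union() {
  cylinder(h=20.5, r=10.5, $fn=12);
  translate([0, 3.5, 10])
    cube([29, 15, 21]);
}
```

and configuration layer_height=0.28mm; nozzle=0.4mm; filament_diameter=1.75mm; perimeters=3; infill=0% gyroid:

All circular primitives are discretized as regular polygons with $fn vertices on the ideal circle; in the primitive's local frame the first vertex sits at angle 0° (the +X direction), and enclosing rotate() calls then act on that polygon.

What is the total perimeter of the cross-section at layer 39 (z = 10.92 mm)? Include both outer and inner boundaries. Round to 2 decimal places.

At z = 10.92 mm: the r=10.5 cylinder gives a regular 12-gon of circumradius 10.5 (constant along its height) (perimeter = 2·12·10.500·sin(180°/12) = 65.22 mm); the 29×15 cube at (0, 3.5) contributes its full rectangle (perimeter 88.00 mm); Taking the union: the regions partially overlap (shared area 47.58 mm²), so the edge portions inside another operand are dropped and the merged outline is re-measured after clipping — boundary = 123.98 mm. Overall, the cross-section is a single solid region. Total boundary length (outer) = 123.98 mm.

123.98 mm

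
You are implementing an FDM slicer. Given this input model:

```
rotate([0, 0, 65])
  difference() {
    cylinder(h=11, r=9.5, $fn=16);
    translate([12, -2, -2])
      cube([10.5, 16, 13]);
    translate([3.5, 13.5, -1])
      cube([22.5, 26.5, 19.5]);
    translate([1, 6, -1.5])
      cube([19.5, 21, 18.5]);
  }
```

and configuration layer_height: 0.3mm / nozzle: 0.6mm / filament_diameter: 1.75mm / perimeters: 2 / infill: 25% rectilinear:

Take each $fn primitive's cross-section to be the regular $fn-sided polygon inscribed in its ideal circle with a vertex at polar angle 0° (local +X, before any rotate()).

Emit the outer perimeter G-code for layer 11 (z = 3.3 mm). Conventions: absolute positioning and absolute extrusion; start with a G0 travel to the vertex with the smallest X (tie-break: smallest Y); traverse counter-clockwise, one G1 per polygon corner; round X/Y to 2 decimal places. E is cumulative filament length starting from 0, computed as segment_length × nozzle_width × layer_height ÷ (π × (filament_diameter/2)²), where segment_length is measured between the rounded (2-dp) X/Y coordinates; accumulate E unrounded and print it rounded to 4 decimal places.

G0 X-9.49 Y0.41 Z3.30
G1 X-8.93 Y-3.25 E0.2771
G1 X-7.00 Y-6.42 E0.5548
G1 X-4.01 Y-8.61 E0.8322
G1 X-0.41 Y-9.49 E1.1095
G1 X3.25 Y-8.93 E1.3866
G1 X6.42 Y-7.00 E1.6643
G1 X8.61 Y-4.01 E1.9417
G1 X9.49 Y-0.41 E2.2190
G1 X8.93 Y3.25 E2.4961
G1 X7.00 Y6.42 E2.7739
G1 X4.01 Y8.61 E3.0512
G1 X0.41 Y9.49 E3.3286
G1 X-2.40 Y9.06 E3.5413
G1 X-5.02 Y3.44 E4.0053
G1 X-8.01 Y4.84 E4.2524
G1 X-8.61 Y4.01 E4.3290
G1 X-9.49 Y0.41 E4.6064

At z = 3.3 mm: the r=9.5 cylinder gives a regular 16-gon of circumradius 9.5 (constant along its height); the cube at (12, -2) is present — its section is the full 10.5×16 rectangle; the 22.5×26.5 cube at (3.5, 13.5) contributes its full rectangle; the cube at (1, 6) is present — its section is the full 19.5×21 rectangle; Taking the first minus the rest: starting from the r=9.5 cylinder, the 10.5×16 cube at (12, -2) misses the remaining region (no effect); the 22.5×26.5 cube at (3.5, 13.5) misses the remaining region (no effect); the 19.5×21 cube at (1, 6) partially overlaps it — only the 13.57 mm² overlap (of its 409.50 mm²) is removed, clipping the outline — 1 connected region; (rotated 65° about Z; rotation is an isometry so areas/perimeters/island counts are preserved). The outline is a single polygon with 17 vertices. Extrusion per mm of travel: 0.6 × 0.3 / (π × 0.875²) = 0.074835. Accumulating E over each segment gives final E = 4.6064.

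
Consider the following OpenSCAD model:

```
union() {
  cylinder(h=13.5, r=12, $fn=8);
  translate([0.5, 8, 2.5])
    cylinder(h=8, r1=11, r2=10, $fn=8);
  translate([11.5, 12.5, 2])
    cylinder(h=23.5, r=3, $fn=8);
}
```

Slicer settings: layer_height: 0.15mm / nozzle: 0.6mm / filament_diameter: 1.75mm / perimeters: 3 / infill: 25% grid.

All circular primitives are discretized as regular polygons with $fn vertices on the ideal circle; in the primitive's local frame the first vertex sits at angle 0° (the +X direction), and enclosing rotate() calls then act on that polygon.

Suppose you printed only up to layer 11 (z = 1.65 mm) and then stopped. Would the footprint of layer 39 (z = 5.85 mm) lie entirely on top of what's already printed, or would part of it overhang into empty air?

Compare the two slices. At z = 1.65: the r=12 cylinder contributes a regular 8-gon of circumradius 12 (area = (8/2)·12.000²·sin(360°/8) = 407.29 mm²); the cone at (0.5, 8) does not reach this height (z outside [2.5, 10.5]); the cylinder at (11.5, 12.5) is not intersected at this z (z outside [2, 25.5]); Merging all regions: only the r=12 cylinder is present, so the union is just that shape — area = 407.29 mm². At z = 5.85: the cylinder: section is a regular 8-gon, circumradius r=12 (area = (8/2)·12.000²·sin(360°/8) = 407.29 mm²); the cone at (0.5, 8): at t=0.419 of its height the radius interpolates to r₁+(r₂−r₁)t = 10.581, giving a regular 8-gon of that circumradius (area = (8/2)·10.581²·sin(360°/8) = 316.68 mm²); the cylinder at (11.5, 12.5): section is a regular 8-gon, circumradius r=3 (area = (8/2)·3.000²·sin(360°/8) = 25.46 mm²); Taking the union: the regions partially overlap — summed areas 749.43 mm² minus the doubly-counted overlap 193.82 mm² gives 555.61 mm² — area = 555.61 mm². Checking containment: at z = 5.85 the cross-section extends beyond the z = 1.65 cross-section by about 148.31 mm².

part overhangs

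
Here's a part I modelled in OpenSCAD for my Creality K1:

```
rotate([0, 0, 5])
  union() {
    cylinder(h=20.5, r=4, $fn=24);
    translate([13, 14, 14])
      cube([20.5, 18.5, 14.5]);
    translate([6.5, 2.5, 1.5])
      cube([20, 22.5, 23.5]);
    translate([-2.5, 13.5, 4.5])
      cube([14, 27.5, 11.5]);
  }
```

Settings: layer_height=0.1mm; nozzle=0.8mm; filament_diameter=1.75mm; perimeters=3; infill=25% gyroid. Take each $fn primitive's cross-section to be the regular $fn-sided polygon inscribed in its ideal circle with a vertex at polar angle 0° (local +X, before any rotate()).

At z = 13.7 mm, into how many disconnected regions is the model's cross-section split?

At z = 13.7 mm: the cylinder: section is a regular 24-gon, circumradius r=4; the cube at (13, 14) is not intersected at this z (z outside [14, 28.5]); the 20×22.5 cube at (6.5, 2.5) contributes its full rectangle; the cube at (-2.5, 13.5) is present — its section is the full 14×27.5 rectangle; Combining (union): the regions partially overlap (shared area 57.50 mm²), so overlapping operands fuse into one piece — 2 connected regions; (whole slice rotated 5° about Z — lengths, areas and connectivity unchanged). The result has 2 disconnected regions.

2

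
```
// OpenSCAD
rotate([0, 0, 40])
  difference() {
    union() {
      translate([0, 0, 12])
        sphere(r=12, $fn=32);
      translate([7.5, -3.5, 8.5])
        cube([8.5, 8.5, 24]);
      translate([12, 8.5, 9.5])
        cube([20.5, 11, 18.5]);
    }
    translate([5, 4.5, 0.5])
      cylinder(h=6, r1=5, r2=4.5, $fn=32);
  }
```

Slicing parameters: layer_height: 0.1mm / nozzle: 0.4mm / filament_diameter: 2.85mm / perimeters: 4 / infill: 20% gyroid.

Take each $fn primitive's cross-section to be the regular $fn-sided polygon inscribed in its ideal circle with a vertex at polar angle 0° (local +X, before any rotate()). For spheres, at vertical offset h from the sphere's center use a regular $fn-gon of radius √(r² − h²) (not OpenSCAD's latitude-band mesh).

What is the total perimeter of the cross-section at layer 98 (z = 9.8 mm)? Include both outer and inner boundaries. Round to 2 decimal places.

146.92 mm

At z = 9.8 mm: the sphere: section is a regular 32-gon, circumradius = √(r²−h²) = √(12²−2.2²) = 11.797 (perimeter = 2·32·11.797·sin(180°/32) = 74.00 mm); the 8.5×8.5 cube at (7.5, -3.5) contributes its full rectangle (perimeter 34.00 mm); the 20.5×11 cube at (12, 8.5) contributes its full rectangle (perimeter 63.00 mm); Taking the union: the regions partially overlap (shared area 33.77 mm²), so the edge portions inside another operand are dropped and the merged outline is re-measured after clipping — boundary = 146.92 mm; the cone at (5, 4.5) is not intersected at this z (z outside [0.5, 6.5]); Taking the first minus the rest: none of the subtracted shapes is present at this height, so that combined region is unchanged — boundary = 146.92 mm; (whole slice rotated 40° about Z — lengths, areas and connectivity unchanged). Overall, the cross-section has 2 separate islands. Total boundary length (outer) = 146.92 mm.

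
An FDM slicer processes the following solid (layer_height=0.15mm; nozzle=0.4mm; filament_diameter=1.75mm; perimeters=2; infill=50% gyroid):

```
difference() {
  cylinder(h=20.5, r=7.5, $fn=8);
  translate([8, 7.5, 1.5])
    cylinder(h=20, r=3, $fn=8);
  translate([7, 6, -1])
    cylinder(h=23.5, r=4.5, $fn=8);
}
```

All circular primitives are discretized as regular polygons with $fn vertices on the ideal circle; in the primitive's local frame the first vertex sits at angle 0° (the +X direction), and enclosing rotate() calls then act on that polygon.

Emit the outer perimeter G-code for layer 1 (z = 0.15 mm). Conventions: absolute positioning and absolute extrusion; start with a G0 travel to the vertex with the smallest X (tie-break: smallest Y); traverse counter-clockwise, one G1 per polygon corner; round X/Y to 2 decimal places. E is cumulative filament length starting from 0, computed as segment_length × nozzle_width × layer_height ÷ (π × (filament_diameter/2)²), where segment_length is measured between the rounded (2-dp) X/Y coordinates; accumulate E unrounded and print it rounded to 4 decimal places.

At z = 0.15 mm: the cylinder: section is a regular 8-gon, circumradius r=7.5; the cylinder at (8, 7.5) does not reach this height (z outside [1.5, 21.5]); the r=4.5 cylinder at (7, 6) contributes a regular 8-gon of circumradius 4.5; Subtracting the remaining from the first: starting from the r=7.5 cylinder, the r=4.5 cylinder at (7, 6) partially overlaps it — only the 9.32 mm² overlap (of its 57.28 mm²) is removed, clipping the outline — 1 connected region. The outline is a single polygon with 11 vertices. Extrusion per mm of travel: 0.4 × 0.15 / (π × 0.875²) = 0.024945. Accumulating E over each segment gives final E = 1.1513.

G0 X-7.50 Y0.00 Z0.15
G1 X-5.30 Y-5.30 E0.1431
G1 X0.00 Y-7.50 E0.2863
G1 X5.30 Y-5.30 E0.4294
G1 X7.50 Y0.00 E0.5726
G1 X6.85 Y1.56 E0.6147
G1 X3.82 Y2.82 E0.6966
G1 X2.50 Y6.00 E0.7825
G1 X2.66 Y6.40 E0.7932
G1 X0.00 Y7.50 E0.8650
G1 X-5.30 Y5.30 E1.0082
G1 X-7.50 Y0.00 E1.1513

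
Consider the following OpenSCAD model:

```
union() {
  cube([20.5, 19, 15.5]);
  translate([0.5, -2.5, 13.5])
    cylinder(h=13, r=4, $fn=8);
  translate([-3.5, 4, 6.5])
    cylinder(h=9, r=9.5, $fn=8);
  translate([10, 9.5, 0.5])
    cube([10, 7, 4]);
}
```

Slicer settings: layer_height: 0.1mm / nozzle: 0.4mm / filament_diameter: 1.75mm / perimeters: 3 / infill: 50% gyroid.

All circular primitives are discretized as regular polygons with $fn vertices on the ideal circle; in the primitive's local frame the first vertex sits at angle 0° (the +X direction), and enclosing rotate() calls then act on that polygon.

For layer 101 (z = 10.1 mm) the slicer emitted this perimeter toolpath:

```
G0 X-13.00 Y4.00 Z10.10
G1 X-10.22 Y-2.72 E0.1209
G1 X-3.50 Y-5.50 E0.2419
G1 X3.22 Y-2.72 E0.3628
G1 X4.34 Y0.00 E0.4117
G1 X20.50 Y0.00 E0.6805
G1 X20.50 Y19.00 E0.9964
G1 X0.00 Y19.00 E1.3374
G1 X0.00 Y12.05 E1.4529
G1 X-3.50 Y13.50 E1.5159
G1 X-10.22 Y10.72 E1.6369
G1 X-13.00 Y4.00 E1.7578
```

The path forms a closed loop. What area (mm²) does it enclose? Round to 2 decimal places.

Apply the shoelace formula to the sequence of (X, Y) vertices; enclosed area = 591.03 mm².

591.03 mm²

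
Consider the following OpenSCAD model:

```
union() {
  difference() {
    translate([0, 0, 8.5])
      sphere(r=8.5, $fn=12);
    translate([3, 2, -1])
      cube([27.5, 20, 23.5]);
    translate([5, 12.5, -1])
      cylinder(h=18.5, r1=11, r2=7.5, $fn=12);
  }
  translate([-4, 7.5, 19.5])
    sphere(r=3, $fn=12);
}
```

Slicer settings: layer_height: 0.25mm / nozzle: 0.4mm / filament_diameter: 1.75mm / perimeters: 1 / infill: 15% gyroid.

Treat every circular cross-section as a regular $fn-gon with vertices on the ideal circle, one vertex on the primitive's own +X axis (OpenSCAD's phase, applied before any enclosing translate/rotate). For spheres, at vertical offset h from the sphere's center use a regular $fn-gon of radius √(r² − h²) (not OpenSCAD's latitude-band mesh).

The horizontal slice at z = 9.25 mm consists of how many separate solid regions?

1

At z = 9.25 mm: the r=8.5 sphere slices to a regular 12-gon of circumradius 8.467 (√(r²−h²) with h=0.75 from center); the cube at (3, 2) (footprint 27.5×20) is included at this height; the cone at (5, 12.5) contributes a regular 12-gon of circumradius 9.061 (interpolated between r1=11 and r2=7.5 at t=0.554); Subtracting the remaining from the first: starting from the r=8.5 sphere, the 27.5×20 cube at (3, 2) partially overlaps it — only the 19.17 mm² overlap (of its 550.00 mm²) is removed, clipping the outline; the cone at (5, 12.5) partially overlaps it — only the 15.39 mm² overlap (of its 246.29 mm²) is removed, clipping the outline — 1 connected region; the sphere at (-4, 7.5) does not reach this height (|z−center|=10.250 > r=3); Merging all regions: only the result so far is present, so the union is just that shape — 1 connected region. The result has 1 disconnected region.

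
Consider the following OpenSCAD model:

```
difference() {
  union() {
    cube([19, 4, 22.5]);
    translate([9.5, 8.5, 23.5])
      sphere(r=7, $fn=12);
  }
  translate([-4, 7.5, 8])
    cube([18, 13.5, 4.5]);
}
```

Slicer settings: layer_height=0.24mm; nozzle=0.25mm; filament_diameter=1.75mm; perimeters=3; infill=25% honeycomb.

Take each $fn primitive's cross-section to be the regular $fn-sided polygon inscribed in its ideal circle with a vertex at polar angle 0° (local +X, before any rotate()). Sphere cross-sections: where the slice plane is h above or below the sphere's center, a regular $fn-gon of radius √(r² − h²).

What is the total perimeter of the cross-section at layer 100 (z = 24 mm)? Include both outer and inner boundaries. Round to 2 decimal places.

At z = 24 mm: the cube is not intersected at this z (z outside [0, 22.5]); the sphere at (9.5, 8.5): section is a regular 12-gon, circumradius = √(r²−h²) = √(7²−0.5²) = 6.982 (perimeter = 2·12·6.982·sin(180°/12) = 43.37 mm); Taking the union: only the r=7 sphere at (9.5, 8.5) is present, so the union is just that shape — boundary = 43.37 mm; the cube at (-4, 7.5) does not reach this height (z outside [8, 12.5]); Subtracting the remaining from the first: none of the subtracted shapes is present at this height, so the result so far is unchanged — boundary = 43.37 mm. Overall, the cross-section is a single solid region. Total boundary length (outer) = 43.37 mm.

43.37 mm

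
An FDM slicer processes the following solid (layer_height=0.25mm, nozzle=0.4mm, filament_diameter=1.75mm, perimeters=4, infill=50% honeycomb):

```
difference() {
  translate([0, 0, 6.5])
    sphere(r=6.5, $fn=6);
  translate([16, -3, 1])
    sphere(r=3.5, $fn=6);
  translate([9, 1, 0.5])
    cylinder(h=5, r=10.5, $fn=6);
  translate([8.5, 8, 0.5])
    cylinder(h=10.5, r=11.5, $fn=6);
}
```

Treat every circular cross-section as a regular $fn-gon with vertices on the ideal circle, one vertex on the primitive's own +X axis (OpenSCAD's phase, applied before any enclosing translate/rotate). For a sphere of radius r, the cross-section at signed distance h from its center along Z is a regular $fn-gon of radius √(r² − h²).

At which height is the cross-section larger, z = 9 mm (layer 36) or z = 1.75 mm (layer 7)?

Layer 36 (z = 9): the sphere: section is a regular 6-gon, circumradius = √(r²−h²) = √(6.5²−2.5²) = 6.000 (area = (6/2)·6.000²·sin(360°/6) = 93.53 mm²); the sphere at (16, -3) is absent (|z−center|=8.000 > r=3.5); the cylinder at (9, 1) does not reach this height (z outside [0.5, 5.5]); the cylinder at (8.5, 8): section is a regular 6-gon, circumradius r=11.5 (area = (6/2)·11.500²·sin(360°/6) = 343.60 mm²); After the difference (first − rest): starting from the r=6.5 sphere (93.53 mm²), the r=11.5 cylinder at (8.5, 8) partially overlaps it — only the 29.13 mm² overlap (of its 343.60 mm²) is removed, clipping the outline — area = 64.40 mm². So its area = 64.40 mm². Layer 7 (z = 1.75): the r=6.5 sphere slices to a regular 6-gon of circumradius 4.437 (√(r²−h²) with h=4.75 from center) (area = (6/2)·4.437²·sin(360°/6) = 51.15 mm²); the r=3.5 sphere at (16, -3) slices to a regular 6-gon of circumradius 3.419 (√(r²−h²) with h=0.75 from center) (area = (6/2)·3.419²·sin(360°/6) = 30.37 mm²); the cylinder at (9, 1): section is a regular 6-gon, circumradius r=10.5 (area = (6/2)·10.500²·sin(360°/6) = 286.44 mm²); the r=11.5 cylinder at (8.5, 8) contributes a regular 6-gon of circumradius 11.5 (area = (6/2)·11.500²·sin(360°/6) = 343.60 mm²); Subtracting the remaining from the first: starting from the r=6.5 sphere (51.15 mm²), the r=3.5 sphere at (16, -3) misses the remaining region (no effect); the r=10.5 cylinder at (9, 1) partially overlaps it — only the 28.00 mm² overlap (of its 286.44 mm²) is removed, clipping the outline; the r=11.5 cylinder at (8.5, 8) partially overlaps it — only the 0.24 mm² overlap (of its 343.60 mm²) is removed, clipping the outline — area = 22.91 mm². So its area = 22.91 mm². Layer 36 is larger (64.40 vs 22.91 mm²).

layer 36 (z = 9 mm)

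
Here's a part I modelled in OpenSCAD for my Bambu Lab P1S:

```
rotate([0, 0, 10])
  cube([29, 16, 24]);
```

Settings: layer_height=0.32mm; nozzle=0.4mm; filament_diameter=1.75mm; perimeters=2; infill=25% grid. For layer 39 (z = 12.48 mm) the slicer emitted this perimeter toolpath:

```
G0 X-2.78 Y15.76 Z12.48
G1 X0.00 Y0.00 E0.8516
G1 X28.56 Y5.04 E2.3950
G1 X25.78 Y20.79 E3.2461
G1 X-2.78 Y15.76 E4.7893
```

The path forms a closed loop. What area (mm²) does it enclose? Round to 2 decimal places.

463.96 mm²

Apply the shoelace formula to the sequence of (X, Y) vertices; enclosed area = 463.96 mm².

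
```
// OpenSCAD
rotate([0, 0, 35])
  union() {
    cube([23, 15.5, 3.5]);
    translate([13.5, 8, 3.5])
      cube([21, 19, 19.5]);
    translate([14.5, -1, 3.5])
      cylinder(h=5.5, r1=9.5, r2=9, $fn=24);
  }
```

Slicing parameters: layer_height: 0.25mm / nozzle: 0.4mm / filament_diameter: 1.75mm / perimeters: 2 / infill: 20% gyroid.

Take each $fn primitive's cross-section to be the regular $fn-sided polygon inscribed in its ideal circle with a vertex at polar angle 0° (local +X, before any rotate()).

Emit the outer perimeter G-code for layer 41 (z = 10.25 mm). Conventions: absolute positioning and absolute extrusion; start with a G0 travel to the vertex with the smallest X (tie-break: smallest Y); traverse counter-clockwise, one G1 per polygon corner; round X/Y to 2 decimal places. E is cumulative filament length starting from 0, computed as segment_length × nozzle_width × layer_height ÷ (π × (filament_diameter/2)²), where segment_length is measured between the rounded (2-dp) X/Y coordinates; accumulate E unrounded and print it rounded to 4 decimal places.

At z = 10.25 mm: the cube is not intersected at this z (z outside [0, 3.5]); the cube at (13.5, 8) (footprint 21×19) is included at this height; the cone at (14.5, -1) does not reach this height (z outside [3.5, 9]); Combining (union): only the 21×19 cube at (13.5, 8) is present, so the union is just that shape — 1 connected region; (whole slice rotated 35° about Z — lengths, areas and connectivity unchanged). The outline is a single polygon with 4 vertices. Extrusion per mm of travel: 0.4 × 0.25 / (π × 0.875²) = 0.041575. Accumulating E over each segment gives final E = 3.3260.

G0 X-4.43 Y29.86 Z10.25
G1 X6.47 Y14.30 E0.7898
G1 X23.67 Y26.34 E1.6627
G1 X12.77 Y41.91 E2.4529
G1 X-4.43 Y29.86 E3.3260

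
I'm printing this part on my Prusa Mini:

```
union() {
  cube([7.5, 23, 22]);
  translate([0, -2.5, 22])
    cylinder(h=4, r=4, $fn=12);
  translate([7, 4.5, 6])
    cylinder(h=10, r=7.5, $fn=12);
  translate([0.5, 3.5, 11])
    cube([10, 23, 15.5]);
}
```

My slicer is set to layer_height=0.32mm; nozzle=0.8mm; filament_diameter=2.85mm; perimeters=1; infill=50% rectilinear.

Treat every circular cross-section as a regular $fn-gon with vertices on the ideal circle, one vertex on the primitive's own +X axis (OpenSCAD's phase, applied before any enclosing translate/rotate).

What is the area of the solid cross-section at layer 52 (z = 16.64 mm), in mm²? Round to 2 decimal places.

At z = 16.64 mm: the 7.5×23 cube contributes its full rectangle (area 172.50 mm²); the cylinder at (0, -2.5) is absent (z outside [22, 26]); the cylinder at (7, 4.5) is absent (z outside [6, 16]); the cube at (0.5, 3.5) is present — its section is the full 10×23 rectangle (area 230.00 mm²); Combining (union): the regions partially overlap — summed areas 402.50 mm² minus the doubly-counted overlap 136.50 mm² gives 266.00 mm² — area = 266.00 mm². Overall, the cross-section is a single solid region. Net area = 266.00 mm².

266.00 mm²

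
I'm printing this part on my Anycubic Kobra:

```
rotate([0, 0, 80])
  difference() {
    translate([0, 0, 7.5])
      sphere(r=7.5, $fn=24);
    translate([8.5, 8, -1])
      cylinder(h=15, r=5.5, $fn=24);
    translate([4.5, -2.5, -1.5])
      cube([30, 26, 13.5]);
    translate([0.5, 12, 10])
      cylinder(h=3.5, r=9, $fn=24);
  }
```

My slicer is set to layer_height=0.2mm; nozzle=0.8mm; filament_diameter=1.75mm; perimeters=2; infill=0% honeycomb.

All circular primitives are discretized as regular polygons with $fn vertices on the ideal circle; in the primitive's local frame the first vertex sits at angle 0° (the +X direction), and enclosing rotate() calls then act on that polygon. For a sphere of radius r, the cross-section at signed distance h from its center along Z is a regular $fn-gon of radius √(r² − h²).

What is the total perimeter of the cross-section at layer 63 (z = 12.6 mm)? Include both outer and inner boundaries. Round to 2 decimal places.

At z = 12.6 mm: the sphere: section is a regular 24-gon, circumradius = √(r²−h²) = √(7.5²−5.1²) = 5.499 (perimeter = 2·24·5.499·sin(180°/24) = 34.45 mm); the r=5.5 cylinder at (8.5, 8) contributes a regular 24-gon of circumradius 5.5 (perimeter = 2·24·5.500·sin(180°/24) = 34.46 mm); the cube at (4.5, -2.5) is not intersected at this z (z outside [-1.5, 12]); the cylinder at (0.5, 12): section is a regular 24-gon, circumradius r=9 (perimeter = 2·24·9.000·sin(180°/24) = 56.39 mm); After the difference (first − rest): starting from the r=7.5 sphere, the r=5.5 cylinder at (8.5, 8) misses the remaining region (no effect); the r=9 cylinder at (0.5, 12) partially overlaps it — only the 12.53 mm² overlap (of its 251.57 mm²) is removed, clipping the outline — boundary = 33.91 mm; (rotated 80° about Z; rotation is an isometry so areas/perimeters/island counts are preserved). Overall, the cross-section is a single solid region. Total boundary length (outer) = 33.91 mm.

33.91 mm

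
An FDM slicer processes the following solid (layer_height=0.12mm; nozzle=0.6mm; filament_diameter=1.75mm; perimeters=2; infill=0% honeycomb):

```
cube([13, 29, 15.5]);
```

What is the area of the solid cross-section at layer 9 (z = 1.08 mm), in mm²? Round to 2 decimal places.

377.00 mm²

At z = 1.08 mm: the cube (footprint 13×29) is included at this height (area 377.00 mm²). Overall, the cross-section is a single solid region. Net area = 377.00 mm².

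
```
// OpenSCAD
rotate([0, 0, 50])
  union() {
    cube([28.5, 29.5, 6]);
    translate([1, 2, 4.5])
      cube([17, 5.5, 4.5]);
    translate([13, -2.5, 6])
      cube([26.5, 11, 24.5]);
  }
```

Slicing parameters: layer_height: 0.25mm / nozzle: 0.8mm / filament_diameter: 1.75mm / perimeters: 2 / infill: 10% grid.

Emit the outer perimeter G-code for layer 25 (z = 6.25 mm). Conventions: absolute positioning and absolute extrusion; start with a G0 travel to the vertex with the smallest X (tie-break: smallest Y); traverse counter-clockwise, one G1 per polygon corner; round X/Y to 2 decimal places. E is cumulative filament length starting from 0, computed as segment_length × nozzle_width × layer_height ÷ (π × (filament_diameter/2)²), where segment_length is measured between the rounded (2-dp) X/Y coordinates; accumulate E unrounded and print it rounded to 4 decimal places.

G0 X-5.10 Y5.59 Z6.25
G1 X-0.89 Y2.05 E0.4574
G1 X6.82 Y11.24 E1.4548
G1 X10.27 Y8.35 E1.8290
G1 X27.31 Y28.65 E4.0328
G1 X18.88 Y35.72 E4.9477
G1 X1.84 Y15.42 E7.1515
G1 X2.61 Y14.78 E7.2347
G1 X-5.10 Y5.59 E8.2322

At z = 6.25 mm: the cube does not reach this height (z outside [0, 6]); the 17×5.5 cube at (1, 2) contributes its full rectangle; the cube at (13, -2.5) is present — its section is the full 26.5×11 rectangle; Combining (union): the regions partially overlap (shared area 27.50 mm²), so overlapping operands fuse into one piece — 1 connected region; (rotated 50° about Z; rotation is an isometry so areas/perimeters/island counts are preserved). The outline is a single polygon with 8 vertices. Extrusion per mm of travel: 0.8 × 0.25 / (π × 0.875²) = 0.083150. Accumulating E over each segment gives final E = 8.2322.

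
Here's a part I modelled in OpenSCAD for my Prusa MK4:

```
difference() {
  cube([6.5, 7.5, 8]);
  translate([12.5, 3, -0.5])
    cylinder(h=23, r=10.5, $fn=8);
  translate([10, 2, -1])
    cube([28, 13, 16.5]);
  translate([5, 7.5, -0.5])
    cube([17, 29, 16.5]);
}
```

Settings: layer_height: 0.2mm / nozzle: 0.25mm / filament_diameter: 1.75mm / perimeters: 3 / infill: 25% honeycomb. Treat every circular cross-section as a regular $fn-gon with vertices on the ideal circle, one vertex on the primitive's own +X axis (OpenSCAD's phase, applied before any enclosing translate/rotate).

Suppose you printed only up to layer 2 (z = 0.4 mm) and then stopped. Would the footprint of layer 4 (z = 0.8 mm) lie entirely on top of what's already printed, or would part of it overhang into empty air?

Compare the two slices. At z = 0.4: the 6.5×7.5 cube contributes its full rectangle (area 48.75 mm²); the r=10.5 cylinder at (12.5, 3) contributes a regular 8-gon of circumradius 10.5 (area = (8/2)·10.500²·sin(360°/8) = 311.83 mm²); the 28×13 cube at (10, 2) contributes its full rectangle (area 364.00 mm²); the cube at (5, 7.5) is present — its section is the full 17×29 rectangle (area 493.00 mm²); Taking the first minus the rest: starting from the 6.5×7.5 cube (48.75 mm²), the r=10.5 cylinder at (12.5, 3) partially overlaps it — only the 27.69 mm² overlap (of its 311.83 mm²) is removed, clipping the outline; the 28×13 cube at (10, 2) misses the remaining region (no effect); the 17×29 cube at (5, 7.5) misses the remaining region (no effect) — area = 21.06 mm². At z = 0.8: the cube is present — its section is the full 6.5×7.5 rectangle (area 48.75 mm²); the r=10.5 cylinder at (12.5, 3) contributes a regular 8-gon of circumradius 10.5 (area = (8/2)·10.500²·sin(360°/8) = 311.83 mm²); the cube at (10, 2) (footprint 28×13) is included at this height (area 364.00 mm²); the cube at (5, 7.5) is present — its section is the full 17×29 rectangle (area 493.00 mm²); Subtracting the remaining from the first: starting from the 6.5×7.5 cube (48.75 mm²), the r=10.5 cylinder at (12.5, 3) partially overlaps it — only the 27.69 mm² overlap (of its 311.83 mm²) is removed, clipping the outline; the 28×13 cube at (10, 2) misses the remaining region (no effect); the 17×29 cube at (5, 7.5) misses the remaining region (no effect) — area = 21.06 mm². Checking containment: the cross-section at z = 0.8 is a subset of the cross-section at z = 0.4.

entirely on top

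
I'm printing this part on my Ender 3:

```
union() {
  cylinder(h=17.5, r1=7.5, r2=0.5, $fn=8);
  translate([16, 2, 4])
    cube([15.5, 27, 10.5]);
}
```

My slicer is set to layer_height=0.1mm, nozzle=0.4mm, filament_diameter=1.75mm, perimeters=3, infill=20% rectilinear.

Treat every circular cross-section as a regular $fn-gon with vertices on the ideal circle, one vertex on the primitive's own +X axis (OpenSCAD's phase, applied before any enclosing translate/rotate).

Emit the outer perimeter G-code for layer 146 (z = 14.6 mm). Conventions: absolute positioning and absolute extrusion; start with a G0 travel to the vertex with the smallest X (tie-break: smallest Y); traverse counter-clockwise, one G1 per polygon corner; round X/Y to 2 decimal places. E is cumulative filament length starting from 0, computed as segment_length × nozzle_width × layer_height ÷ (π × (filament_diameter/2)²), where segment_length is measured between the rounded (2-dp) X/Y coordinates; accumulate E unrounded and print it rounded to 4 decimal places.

At z = 14.6 mm: the cone (r1=7.5→r2=0.5) has section circumradius 1.660 here — a regular 8-gon; the cube at (16, 2) is not intersected at this z (z outside [4, 14.5]); Merging all regions: only the cone is present, so the union is just that shape — 1 connected region. The outline is a single polygon with 8 vertices. Extrusion per mm of travel: 0.4 × 0.1 / (π × 0.875²) = 0.016630. Accumulating E over each segment gives final E = 0.1688.

G0 X-1.66 Y0.00 Z14.60
G1 X-1.17 Y-1.17 E0.0211
G1 X0.00 Y-1.66 E0.0422
G1 X1.17 Y-1.17 E0.0633
G1 X1.66 Y0.00 E0.0844
G1 X1.17 Y1.17 E0.1055
G1 X0.00 Y1.66 E0.1266
G1 X-1.17 Y1.17 E0.1477
G1 X-1.66 Y0.00 E0.1688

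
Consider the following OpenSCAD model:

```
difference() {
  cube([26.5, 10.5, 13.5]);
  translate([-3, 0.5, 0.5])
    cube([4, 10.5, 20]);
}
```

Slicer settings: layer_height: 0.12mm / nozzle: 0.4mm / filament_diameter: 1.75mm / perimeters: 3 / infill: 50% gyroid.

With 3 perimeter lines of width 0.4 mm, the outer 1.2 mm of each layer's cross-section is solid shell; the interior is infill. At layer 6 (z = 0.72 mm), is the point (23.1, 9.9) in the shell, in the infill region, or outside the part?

At z = 0.72 mm: the cube is present — its section is the full 26.5×10.5 rectangle; the cube at (-3, 0.5) (footprint 4×10.5) is included at this height; Subtracting the remaining from the first: starting from the 26.5×10.5 cube, the 4×10.5 cube at (-3, 0.5) partially overlaps it — only the 10.00 mm² overlap (of its 42.00 mm²) is removed, clipping the outline — 1 connected region. Overall, the cross-section is a single solid region. The nearest boundary edge runs (1.00, 10.50)→(26.50, 10.50); distance from the point to it = 0.60 mm. The point is inside the cross-section, 0.60 mm from the nearest boundary — within the 1.2 mm shell band (3 × 0.4).

shell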